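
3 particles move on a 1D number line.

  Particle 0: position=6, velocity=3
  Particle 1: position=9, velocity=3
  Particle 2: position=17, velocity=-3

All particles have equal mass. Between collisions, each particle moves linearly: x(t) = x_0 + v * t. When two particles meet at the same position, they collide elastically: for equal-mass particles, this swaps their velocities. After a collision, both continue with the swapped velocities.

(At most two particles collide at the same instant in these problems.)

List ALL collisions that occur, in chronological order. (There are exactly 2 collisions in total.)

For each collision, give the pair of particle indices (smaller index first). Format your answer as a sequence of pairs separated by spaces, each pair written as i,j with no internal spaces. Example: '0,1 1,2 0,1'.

Answer: 1,2 0,1

Derivation:
Collision at t=4/3: particles 1 and 2 swap velocities; positions: p0=10 p1=13 p2=13; velocities now: v0=3 v1=-3 v2=3
Collision at t=11/6: particles 0 and 1 swap velocities; positions: p0=23/2 p1=23/2 p2=29/2; velocities now: v0=-3 v1=3 v2=3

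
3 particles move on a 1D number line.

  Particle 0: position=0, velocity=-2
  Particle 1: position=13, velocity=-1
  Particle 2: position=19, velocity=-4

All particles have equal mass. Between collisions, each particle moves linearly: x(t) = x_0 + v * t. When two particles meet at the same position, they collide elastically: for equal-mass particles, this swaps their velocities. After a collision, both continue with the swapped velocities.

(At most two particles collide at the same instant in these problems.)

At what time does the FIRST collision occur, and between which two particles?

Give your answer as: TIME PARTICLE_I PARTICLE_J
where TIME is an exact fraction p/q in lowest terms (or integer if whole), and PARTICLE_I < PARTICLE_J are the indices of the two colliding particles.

Answer: 2 1 2

Derivation:
Pair (0,1): pos 0,13 vel -2,-1 -> not approaching (rel speed -1 <= 0)
Pair (1,2): pos 13,19 vel -1,-4 -> gap=6, closing at 3/unit, collide at t=2
Earliest collision: t=2 between 1 and 2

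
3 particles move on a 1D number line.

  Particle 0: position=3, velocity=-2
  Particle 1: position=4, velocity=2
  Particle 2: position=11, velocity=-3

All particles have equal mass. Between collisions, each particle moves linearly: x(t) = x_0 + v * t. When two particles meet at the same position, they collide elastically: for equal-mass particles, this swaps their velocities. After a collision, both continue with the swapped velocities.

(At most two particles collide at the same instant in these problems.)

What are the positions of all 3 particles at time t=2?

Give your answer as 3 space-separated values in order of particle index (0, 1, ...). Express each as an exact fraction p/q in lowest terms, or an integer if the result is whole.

Collision at t=7/5: particles 1 and 2 swap velocities; positions: p0=1/5 p1=34/5 p2=34/5; velocities now: v0=-2 v1=-3 v2=2
Advance to t=2 (no further collisions before then); velocities: v0=-2 v1=-3 v2=2; positions = -1 5 8

Answer: -1 5 8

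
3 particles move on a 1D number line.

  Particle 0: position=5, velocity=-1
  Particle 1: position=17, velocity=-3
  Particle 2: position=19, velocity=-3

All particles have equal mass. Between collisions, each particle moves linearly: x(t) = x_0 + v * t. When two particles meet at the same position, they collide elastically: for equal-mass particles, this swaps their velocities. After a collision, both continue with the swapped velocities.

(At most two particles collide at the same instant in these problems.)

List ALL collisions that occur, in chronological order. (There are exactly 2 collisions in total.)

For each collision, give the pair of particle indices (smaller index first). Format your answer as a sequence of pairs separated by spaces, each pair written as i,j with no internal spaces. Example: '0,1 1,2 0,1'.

Collision at t=6: particles 0 and 1 swap velocities; positions: p0=-1 p1=-1 p2=1; velocities now: v0=-3 v1=-1 v2=-3
Collision at t=7: particles 1 and 2 swap velocities; positions: p0=-4 p1=-2 p2=-2; velocities now: v0=-3 v1=-3 v2=-1

Answer: 0,1 1,2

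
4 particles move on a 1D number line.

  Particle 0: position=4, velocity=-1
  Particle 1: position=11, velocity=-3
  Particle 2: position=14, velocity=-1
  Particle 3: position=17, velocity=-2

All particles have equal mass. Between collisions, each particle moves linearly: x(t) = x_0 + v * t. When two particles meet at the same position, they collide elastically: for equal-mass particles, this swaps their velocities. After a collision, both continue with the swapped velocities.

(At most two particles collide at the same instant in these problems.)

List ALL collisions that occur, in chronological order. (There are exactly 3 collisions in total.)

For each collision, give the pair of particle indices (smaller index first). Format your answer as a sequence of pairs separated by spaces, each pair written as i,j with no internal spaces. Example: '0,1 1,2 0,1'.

Collision at t=3: particles 2 and 3 swap velocities; positions: p0=1 p1=2 p2=11 p3=11; velocities now: v0=-1 v1=-3 v2=-2 v3=-1
Collision at t=7/2: particles 0 and 1 swap velocities; positions: p0=1/2 p1=1/2 p2=10 p3=21/2; velocities now: v0=-3 v1=-1 v2=-2 v3=-1
Collision at t=13: particles 1 and 2 swap velocities; positions: p0=-28 p1=-9 p2=-9 p3=1; velocities now: v0=-3 v1=-2 v2=-1 v3=-1

Answer: 2,3 0,1 1,2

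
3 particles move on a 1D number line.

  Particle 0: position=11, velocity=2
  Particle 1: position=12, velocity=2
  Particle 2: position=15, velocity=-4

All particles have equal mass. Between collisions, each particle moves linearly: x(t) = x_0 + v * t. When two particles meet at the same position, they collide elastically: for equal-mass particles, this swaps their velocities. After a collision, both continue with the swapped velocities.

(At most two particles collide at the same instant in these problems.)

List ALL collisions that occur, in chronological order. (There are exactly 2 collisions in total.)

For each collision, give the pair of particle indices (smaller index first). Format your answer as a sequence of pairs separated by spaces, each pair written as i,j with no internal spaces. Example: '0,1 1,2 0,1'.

Collision at t=1/2: particles 1 and 2 swap velocities; positions: p0=12 p1=13 p2=13; velocities now: v0=2 v1=-4 v2=2
Collision at t=2/3: particles 0 and 1 swap velocities; positions: p0=37/3 p1=37/3 p2=40/3; velocities now: v0=-4 v1=2 v2=2

Answer: 1,2 0,1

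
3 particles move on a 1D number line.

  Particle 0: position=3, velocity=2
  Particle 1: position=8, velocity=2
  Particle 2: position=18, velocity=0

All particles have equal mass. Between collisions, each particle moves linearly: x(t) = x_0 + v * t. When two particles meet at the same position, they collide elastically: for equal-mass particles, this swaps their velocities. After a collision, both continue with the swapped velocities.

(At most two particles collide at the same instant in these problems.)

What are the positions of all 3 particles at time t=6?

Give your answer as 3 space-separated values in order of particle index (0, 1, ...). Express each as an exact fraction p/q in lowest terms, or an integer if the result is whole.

Collision at t=5: particles 1 and 2 swap velocities; positions: p0=13 p1=18 p2=18; velocities now: v0=2 v1=0 v2=2
Advance to t=6 (no further collisions before then); velocities: v0=2 v1=0 v2=2; positions = 15 18 20

Answer: 15 18 20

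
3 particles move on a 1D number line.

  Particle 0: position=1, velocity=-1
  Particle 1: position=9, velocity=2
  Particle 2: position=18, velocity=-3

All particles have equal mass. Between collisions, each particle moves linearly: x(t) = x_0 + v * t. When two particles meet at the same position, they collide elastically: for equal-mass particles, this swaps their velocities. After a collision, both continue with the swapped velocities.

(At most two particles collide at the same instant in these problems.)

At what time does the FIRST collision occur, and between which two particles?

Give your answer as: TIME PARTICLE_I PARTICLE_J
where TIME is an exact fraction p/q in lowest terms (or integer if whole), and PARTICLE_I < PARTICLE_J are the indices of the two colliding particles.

Answer: 9/5 1 2

Derivation:
Pair (0,1): pos 1,9 vel -1,2 -> not approaching (rel speed -3 <= 0)
Pair (1,2): pos 9,18 vel 2,-3 -> gap=9, closing at 5/unit, collide at t=9/5
Earliest collision: t=9/5 between 1 and 2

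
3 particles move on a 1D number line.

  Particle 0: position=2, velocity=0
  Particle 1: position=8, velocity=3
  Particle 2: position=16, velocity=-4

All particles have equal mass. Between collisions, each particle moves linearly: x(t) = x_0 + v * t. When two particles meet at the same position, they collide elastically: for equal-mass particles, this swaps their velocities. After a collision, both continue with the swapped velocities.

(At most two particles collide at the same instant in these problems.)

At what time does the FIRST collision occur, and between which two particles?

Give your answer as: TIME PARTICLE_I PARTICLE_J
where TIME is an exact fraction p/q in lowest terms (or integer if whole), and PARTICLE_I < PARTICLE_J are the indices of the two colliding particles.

Pair (0,1): pos 2,8 vel 0,3 -> not approaching (rel speed -3 <= 0)
Pair (1,2): pos 8,16 vel 3,-4 -> gap=8, closing at 7/unit, collide at t=8/7
Earliest collision: t=8/7 between 1 and 2

Answer: 8/7 1 2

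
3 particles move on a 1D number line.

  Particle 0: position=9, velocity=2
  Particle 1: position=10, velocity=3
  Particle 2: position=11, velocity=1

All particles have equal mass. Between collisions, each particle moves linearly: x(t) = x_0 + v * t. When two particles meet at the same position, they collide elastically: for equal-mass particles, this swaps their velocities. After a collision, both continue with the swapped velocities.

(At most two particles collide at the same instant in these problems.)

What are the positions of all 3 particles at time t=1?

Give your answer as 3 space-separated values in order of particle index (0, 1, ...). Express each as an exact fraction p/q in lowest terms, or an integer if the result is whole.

Answer: 11 12 13

Derivation:
Collision at t=1/2: particles 1 and 2 swap velocities; positions: p0=10 p1=23/2 p2=23/2; velocities now: v0=2 v1=1 v2=3
Advance to t=1 (no further collisions before then); velocities: v0=2 v1=1 v2=3; positions = 11 12 13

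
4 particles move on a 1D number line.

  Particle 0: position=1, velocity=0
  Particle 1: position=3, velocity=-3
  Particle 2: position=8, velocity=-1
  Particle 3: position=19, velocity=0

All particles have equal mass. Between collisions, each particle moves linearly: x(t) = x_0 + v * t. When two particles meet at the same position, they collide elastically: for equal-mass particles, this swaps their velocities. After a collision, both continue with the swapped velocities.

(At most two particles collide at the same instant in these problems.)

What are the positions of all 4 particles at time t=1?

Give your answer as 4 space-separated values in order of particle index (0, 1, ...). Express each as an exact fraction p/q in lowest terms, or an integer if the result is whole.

Collision at t=2/3: particles 0 and 1 swap velocities; positions: p0=1 p1=1 p2=22/3 p3=19; velocities now: v0=-3 v1=0 v2=-1 v3=0
Advance to t=1 (no further collisions before then); velocities: v0=-3 v1=0 v2=-1 v3=0; positions = 0 1 7 19

Answer: 0 1 7 19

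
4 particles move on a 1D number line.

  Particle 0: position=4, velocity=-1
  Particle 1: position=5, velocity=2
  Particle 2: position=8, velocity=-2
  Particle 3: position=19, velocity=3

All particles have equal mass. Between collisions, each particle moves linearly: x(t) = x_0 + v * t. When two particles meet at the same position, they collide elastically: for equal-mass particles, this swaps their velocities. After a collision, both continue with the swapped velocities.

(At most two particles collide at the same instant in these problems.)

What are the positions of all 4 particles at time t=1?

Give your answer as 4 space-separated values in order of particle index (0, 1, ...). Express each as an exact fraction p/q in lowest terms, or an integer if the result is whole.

Answer: 3 6 7 22

Derivation:
Collision at t=3/4: particles 1 and 2 swap velocities; positions: p0=13/4 p1=13/2 p2=13/2 p3=85/4; velocities now: v0=-1 v1=-2 v2=2 v3=3
Advance to t=1 (no further collisions before then); velocities: v0=-1 v1=-2 v2=2 v3=3; positions = 3 6 7 22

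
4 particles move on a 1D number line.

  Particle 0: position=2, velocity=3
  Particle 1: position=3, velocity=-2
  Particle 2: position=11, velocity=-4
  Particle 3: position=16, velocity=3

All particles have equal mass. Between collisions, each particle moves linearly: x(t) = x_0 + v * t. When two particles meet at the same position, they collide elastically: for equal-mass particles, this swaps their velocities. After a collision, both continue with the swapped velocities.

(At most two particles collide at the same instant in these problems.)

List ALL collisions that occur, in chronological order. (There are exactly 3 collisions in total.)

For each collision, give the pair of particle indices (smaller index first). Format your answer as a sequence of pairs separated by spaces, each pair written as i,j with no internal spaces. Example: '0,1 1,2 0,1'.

Collision at t=1/5: particles 0 and 1 swap velocities; positions: p0=13/5 p1=13/5 p2=51/5 p3=83/5; velocities now: v0=-2 v1=3 v2=-4 v3=3
Collision at t=9/7: particles 1 and 2 swap velocities; positions: p0=3/7 p1=41/7 p2=41/7 p3=139/7; velocities now: v0=-2 v1=-4 v2=3 v3=3
Collision at t=4: particles 0 and 1 swap velocities; positions: p0=-5 p1=-5 p2=14 p3=28; velocities now: v0=-4 v1=-2 v2=3 v3=3

Answer: 0,1 1,2 0,1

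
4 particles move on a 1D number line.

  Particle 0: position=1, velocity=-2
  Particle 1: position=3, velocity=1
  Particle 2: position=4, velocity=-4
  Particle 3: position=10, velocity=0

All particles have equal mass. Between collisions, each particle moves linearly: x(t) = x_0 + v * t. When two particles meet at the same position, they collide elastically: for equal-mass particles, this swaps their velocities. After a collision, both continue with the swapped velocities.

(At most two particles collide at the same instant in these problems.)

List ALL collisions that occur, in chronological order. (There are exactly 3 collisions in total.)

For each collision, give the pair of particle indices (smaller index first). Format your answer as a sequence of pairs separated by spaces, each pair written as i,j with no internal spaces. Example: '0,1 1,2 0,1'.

Answer: 1,2 0,1 2,3

Derivation:
Collision at t=1/5: particles 1 and 2 swap velocities; positions: p0=3/5 p1=16/5 p2=16/5 p3=10; velocities now: v0=-2 v1=-4 v2=1 v3=0
Collision at t=3/2: particles 0 and 1 swap velocities; positions: p0=-2 p1=-2 p2=9/2 p3=10; velocities now: v0=-4 v1=-2 v2=1 v3=0
Collision at t=7: particles 2 and 3 swap velocities; positions: p0=-24 p1=-13 p2=10 p3=10; velocities now: v0=-4 v1=-2 v2=0 v3=1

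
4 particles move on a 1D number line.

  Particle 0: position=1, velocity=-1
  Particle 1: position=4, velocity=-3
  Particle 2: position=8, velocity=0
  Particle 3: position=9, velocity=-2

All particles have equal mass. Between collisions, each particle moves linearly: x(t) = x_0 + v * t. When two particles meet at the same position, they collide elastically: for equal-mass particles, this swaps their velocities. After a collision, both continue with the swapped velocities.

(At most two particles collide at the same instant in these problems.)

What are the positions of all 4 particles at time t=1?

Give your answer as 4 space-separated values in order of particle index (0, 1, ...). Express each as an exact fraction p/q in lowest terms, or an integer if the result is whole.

Answer: 0 1 7 8

Derivation:
Collision at t=1/2: particles 2 and 3 swap velocities; positions: p0=1/2 p1=5/2 p2=8 p3=8; velocities now: v0=-1 v1=-3 v2=-2 v3=0
Advance to t=1 (no further collisions before then); velocities: v0=-1 v1=-3 v2=-2 v3=0; positions = 0 1 7 8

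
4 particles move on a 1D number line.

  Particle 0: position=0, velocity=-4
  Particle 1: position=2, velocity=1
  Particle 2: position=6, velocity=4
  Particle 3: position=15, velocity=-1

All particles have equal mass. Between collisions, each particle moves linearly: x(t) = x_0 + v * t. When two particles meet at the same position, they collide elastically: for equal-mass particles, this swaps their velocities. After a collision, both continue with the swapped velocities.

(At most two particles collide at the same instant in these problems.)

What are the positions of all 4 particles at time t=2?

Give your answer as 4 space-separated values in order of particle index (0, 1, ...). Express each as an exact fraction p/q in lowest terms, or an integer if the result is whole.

Collision at t=9/5: particles 2 and 3 swap velocities; positions: p0=-36/5 p1=19/5 p2=66/5 p3=66/5; velocities now: v0=-4 v1=1 v2=-1 v3=4
Advance to t=2 (no further collisions before then); velocities: v0=-4 v1=1 v2=-1 v3=4; positions = -8 4 13 14

Answer: -8 4 13 14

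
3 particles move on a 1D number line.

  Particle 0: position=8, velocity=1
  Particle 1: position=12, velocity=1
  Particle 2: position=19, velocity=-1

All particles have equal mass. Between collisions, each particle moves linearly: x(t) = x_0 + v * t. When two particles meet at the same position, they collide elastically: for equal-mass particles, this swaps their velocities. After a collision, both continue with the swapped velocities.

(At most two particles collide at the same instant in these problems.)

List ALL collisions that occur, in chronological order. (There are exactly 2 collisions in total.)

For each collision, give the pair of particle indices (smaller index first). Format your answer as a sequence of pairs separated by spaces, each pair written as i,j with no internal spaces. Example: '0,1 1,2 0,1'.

Collision at t=7/2: particles 1 and 2 swap velocities; positions: p0=23/2 p1=31/2 p2=31/2; velocities now: v0=1 v1=-1 v2=1
Collision at t=11/2: particles 0 and 1 swap velocities; positions: p0=27/2 p1=27/2 p2=35/2; velocities now: v0=-1 v1=1 v2=1

Answer: 1,2 0,1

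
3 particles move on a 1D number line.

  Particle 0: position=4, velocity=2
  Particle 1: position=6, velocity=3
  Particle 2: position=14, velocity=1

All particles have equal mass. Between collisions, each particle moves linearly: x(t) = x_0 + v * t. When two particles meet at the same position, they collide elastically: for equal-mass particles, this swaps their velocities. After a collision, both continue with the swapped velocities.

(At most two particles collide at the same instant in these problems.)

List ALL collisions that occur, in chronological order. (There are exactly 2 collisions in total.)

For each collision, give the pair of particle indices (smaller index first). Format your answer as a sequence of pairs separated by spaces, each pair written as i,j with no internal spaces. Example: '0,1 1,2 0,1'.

Answer: 1,2 0,1

Derivation:
Collision at t=4: particles 1 and 2 swap velocities; positions: p0=12 p1=18 p2=18; velocities now: v0=2 v1=1 v2=3
Collision at t=10: particles 0 and 1 swap velocities; positions: p0=24 p1=24 p2=36; velocities now: v0=1 v1=2 v2=3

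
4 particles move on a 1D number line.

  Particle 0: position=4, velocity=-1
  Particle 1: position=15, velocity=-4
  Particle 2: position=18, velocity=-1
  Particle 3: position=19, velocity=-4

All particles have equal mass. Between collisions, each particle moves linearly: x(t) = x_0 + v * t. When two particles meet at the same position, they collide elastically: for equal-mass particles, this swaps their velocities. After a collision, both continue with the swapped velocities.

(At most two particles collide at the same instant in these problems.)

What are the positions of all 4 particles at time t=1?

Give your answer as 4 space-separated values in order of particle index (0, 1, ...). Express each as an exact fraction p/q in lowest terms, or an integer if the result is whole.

Collision at t=1/3: particles 2 and 3 swap velocities; positions: p0=11/3 p1=41/3 p2=53/3 p3=53/3; velocities now: v0=-1 v1=-4 v2=-4 v3=-1
Advance to t=1 (no further collisions before then); velocities: v0=-1 v1=-4 v2=-4 v3=-1; positions = 3 11 15 17

Answer: 3 11 15 17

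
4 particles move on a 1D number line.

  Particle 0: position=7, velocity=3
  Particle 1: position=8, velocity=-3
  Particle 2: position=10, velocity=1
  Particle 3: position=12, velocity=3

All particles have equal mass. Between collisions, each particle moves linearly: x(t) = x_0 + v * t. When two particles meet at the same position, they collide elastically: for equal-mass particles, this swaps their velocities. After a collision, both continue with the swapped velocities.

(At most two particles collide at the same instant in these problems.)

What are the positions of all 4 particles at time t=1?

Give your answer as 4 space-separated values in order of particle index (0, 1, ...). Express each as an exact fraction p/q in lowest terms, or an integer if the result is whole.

Collision at t=1/6: particles 0 and 1 swap velocities; positions: p0=15/2 p1=15/2 p2=61/6 p3=25/2; velocities now: v0=-3 v1=3 v2=1 v3=3
Advance to t=1 (no further collisions before then); velocities: v0=-3 v1=3 v2=1 v3=3; positions = 5 10 11 15

Answer: 5 10 11 15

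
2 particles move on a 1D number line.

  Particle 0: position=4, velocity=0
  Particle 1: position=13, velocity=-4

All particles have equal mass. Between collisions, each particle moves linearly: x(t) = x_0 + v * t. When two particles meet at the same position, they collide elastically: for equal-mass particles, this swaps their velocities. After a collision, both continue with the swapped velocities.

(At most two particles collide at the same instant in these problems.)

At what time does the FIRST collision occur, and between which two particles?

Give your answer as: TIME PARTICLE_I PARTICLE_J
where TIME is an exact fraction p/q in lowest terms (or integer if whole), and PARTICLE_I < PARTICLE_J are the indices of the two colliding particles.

Pair (0,1): pos 4,13 vel 0,-4 -> gap=9, closing at 4/unit, collide at t=9/4
Earliest collision: t=9/4 between 0 and 1

Answer: 9/4 0 1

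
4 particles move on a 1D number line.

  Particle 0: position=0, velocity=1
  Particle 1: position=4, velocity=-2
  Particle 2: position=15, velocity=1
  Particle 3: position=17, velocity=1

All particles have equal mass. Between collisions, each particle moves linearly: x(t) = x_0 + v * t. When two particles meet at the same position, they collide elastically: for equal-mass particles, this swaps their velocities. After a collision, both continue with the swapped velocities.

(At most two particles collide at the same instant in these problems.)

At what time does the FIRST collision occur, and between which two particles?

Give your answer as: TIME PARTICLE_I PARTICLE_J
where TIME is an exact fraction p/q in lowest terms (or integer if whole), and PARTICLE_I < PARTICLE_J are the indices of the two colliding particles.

Pair (0,1): pos 0,4 vel 1,-2 -> gap=4, closing at 3/unit, collide at t=4/3
Pair (1,2): pos 4,15 vel -2,1 -> not approaching (rel speed -3 <= 0)
Pair (2,3): pos 15,17 vel 1,1 -> not approaching (rel speed 0 <= 0)
Earliest collision: t=4/3 between 0 and 1

Answer: 4/3 0 1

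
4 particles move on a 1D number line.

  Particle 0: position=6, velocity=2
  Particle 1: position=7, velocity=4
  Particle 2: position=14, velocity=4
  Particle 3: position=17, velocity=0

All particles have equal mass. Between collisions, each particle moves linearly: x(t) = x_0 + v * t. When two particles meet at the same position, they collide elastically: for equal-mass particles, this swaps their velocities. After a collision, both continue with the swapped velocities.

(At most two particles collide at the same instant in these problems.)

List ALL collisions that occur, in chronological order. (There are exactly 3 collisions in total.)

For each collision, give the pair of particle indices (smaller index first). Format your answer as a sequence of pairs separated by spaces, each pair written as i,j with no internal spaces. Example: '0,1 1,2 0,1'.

Collision at t=3/4: particles 2 and 3 swap velocities; positions: p0=15/2 p1=10 p2=17 p3=17; velocities now: v0=2 v1=4 v2=0 v3=4
Collision at t=5/2: particles 1 and 2 swap velocities; positions: p0=11 p1=17 p2=17 p3=24; velocities now: v0=2 v1=0 v2=4 v3=4
Collision at t=11/2: particles 0 and 1 swap velocities; positions: p0=17 p1=17 p2=29 p3=36; velocities now: v0=0 v1=2 v2=4 v3=4

Answer: 2,3 1,2 0,1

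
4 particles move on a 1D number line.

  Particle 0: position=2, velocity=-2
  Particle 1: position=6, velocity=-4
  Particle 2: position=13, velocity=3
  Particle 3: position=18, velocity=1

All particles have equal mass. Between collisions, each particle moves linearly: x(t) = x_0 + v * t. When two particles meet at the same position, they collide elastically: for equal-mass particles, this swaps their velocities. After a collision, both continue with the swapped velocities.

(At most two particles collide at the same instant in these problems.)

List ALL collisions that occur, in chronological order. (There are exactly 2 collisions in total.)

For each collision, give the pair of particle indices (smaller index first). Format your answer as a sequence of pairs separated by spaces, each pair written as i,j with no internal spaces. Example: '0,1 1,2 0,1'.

Collision at t=2: particles 0 and 1 swap velocities; positions: p0=-2 p1=-2 p2=19 p3=20; velocities now: v0=-4 v1=-2 v2=3 v3=1
Collision at t=5/2: particles 2 and 3 swap velocities; positions: p0=-4 p1=-3 p2=41/2 p3=41/2; velocities now: v0=-4 v1=-2 v2=1 v3=3

Answer: 0,1 2,3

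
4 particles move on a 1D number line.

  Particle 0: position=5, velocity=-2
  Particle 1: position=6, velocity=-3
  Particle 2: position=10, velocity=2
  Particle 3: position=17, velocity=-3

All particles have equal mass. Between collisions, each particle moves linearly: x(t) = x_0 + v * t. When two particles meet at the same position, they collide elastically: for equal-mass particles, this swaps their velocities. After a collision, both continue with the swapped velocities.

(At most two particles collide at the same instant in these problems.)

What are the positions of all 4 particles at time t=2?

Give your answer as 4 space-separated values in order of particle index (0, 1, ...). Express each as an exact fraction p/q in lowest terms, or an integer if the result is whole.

Collision at t=1: particles 0 and 1 swap velocities; positions: p0=3 p1=3 p2=12 p3=14; velocities now: v0=-3 v1=-2 v2=2 v3=-3
Collision at t=7/5: particles 2 and 3 swap velocities; positions: p0=9/5 p1=11/5 p2=64/5 p3=64/5; velocities now: v0=-3 v1=-2 v2=-3 v3=2
Advance to t=2 (no further collisions before then); velocities: v0=-3 v1=-2 v2=-3 v3=2; positions = 0 1 11 14

Answer: 0 1 11 14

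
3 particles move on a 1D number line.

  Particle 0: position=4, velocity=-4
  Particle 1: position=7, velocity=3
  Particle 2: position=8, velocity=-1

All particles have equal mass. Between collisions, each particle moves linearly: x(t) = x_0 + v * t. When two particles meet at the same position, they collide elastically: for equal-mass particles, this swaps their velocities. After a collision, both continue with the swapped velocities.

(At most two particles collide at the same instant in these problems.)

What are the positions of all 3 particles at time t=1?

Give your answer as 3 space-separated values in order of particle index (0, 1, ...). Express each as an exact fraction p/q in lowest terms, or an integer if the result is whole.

Collision at t=1/4: particles 1 and 2 swap velocities; positions: p0=3 p1=31/4 p2=31/4; velocities now: v0=-4 v1=-1 v2=3
Advance to t=1 (no further collisions before then); velocities: v0=-4 v1=-1 v2=3; positions = 0 7 10

Answer: 0 7 10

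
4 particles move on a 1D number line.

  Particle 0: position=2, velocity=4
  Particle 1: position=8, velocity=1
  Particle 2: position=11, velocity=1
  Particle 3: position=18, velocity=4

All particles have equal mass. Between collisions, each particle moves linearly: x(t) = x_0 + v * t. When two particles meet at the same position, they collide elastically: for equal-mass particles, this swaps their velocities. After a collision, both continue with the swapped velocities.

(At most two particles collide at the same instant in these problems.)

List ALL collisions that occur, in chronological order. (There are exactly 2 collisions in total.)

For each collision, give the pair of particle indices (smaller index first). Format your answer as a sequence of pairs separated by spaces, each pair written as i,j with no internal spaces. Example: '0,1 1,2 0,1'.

Answer: 0,1 1,2

Derivation:
Collision at t=2: particles 0 and 1 swap velocities; positions: p0=10 p1=10 p2=13 p3=26; velocities now: v0=1 v1=4 v2=1 v3=4
Collision at t=3: particles 1 and 2 swap velocities; positions: p0=11 p1=14 p2=14 p3=30; velocities now: v0=1 v1=1 v2=4 v3=4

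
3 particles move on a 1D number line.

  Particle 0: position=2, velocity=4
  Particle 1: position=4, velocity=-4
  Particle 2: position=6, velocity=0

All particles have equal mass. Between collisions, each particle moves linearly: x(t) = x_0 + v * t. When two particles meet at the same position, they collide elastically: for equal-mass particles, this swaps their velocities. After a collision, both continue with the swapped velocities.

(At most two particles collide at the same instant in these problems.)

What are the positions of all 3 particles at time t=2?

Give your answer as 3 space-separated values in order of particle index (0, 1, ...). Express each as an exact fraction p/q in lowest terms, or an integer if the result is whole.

Collision at t=1/4: particles 0 and 1 swap velocities; positions: p0=3 p1=3 p2=6; velocities now: v0=-4 v1=4 v2=0
Collision at t=1: particles 1 and 2 swap velocities; positions: p0=0 p1=6 p2=6; velocities now: v0=-4 v1=0 v2=4
Advance to t=2 (no further collisions before then); velocities: v0=-4 v1=0 v2=4; positions = -4 6 10

Answer: -4 6 10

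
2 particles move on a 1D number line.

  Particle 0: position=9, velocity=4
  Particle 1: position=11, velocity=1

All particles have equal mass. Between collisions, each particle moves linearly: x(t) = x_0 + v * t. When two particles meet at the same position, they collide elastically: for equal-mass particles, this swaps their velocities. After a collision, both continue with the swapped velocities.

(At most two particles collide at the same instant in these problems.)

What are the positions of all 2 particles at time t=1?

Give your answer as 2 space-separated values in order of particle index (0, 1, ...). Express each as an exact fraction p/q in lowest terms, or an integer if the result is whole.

Collision at t=2/3: particles 0 and 1 swap velocities; positions: p0=35/3 p1=35/3; velocities now: v0=1 v1=4
Advance to t=1 (no further collisions before then); velocities: v0=1 v1=4; positions = 12 13

Answer: 12 13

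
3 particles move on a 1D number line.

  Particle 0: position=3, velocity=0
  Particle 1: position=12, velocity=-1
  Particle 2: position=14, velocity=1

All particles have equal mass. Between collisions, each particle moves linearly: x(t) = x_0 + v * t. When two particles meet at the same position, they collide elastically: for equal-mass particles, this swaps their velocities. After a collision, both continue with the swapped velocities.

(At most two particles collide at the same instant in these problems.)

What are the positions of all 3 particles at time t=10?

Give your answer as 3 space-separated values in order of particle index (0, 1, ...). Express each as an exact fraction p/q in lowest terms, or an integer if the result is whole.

Collision at t=9: particles 0 and 1 swap velocities; positions: p0=3 p1=3 p2=23; velocities now: v0=-1 v1=0 v2=1
Advance to t=10 (no further collisions before then); velocities: v0=-1 v1=0 v2=1; positions = 2 3 24

Answer: 2 3 24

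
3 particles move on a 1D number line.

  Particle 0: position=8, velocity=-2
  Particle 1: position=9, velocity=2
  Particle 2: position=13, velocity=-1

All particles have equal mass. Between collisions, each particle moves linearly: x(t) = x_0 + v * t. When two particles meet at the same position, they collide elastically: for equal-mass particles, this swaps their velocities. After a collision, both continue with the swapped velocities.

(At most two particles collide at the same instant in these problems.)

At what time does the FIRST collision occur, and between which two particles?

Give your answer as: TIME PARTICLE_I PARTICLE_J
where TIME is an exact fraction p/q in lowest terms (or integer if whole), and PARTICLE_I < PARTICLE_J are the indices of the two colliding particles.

Pair (0,1): pos 8,9 vel -2,2 -> not approaching (rel speed -4 <= 0)
Pair (1,2): pos 9,13 vel 2,-1 -> gap=4, closing at 3/unit, collide at t=4/3
Earliest collision: t=4/3 between 1 and 2

Answer: 4/3 1 2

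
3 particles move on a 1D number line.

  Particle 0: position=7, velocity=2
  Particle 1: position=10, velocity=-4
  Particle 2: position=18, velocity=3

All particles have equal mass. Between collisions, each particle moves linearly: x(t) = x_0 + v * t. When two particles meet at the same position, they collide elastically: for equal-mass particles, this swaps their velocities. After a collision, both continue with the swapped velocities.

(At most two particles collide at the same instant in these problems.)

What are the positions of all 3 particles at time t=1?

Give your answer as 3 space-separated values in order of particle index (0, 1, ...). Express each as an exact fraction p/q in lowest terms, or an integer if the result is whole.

Answer: 6 9 21

Derivation:
Collision at t=1/2: particles 0 and 1 swap velocities; positions: p0=8 p1=8 p2=39/2; velocities now: v0=-4 v1=2 v2=3
Advance to t=1 (no further collisions before then); velocities: v0=-4 v1=2 v2=3; positions = 6 9 21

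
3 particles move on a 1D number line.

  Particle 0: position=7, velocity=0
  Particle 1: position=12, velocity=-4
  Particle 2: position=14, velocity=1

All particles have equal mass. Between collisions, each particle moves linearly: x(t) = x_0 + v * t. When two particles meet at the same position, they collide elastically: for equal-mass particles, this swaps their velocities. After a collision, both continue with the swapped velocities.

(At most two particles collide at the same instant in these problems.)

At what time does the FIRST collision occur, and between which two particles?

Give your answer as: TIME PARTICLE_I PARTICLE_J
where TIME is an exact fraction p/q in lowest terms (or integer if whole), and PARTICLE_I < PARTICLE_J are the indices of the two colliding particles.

Answer: 5/4 0 1

Derivation:
Pair (0,1): pos 7,12 vel 0,-4 -> gap=5, closing at 4/unit, collide at t=5/4
Pair (1,2): pos 12,14 vel -4,1 -> not approaching (rel speed -5 <= 0)
Earliest collision: t=5/4 between 0 and 1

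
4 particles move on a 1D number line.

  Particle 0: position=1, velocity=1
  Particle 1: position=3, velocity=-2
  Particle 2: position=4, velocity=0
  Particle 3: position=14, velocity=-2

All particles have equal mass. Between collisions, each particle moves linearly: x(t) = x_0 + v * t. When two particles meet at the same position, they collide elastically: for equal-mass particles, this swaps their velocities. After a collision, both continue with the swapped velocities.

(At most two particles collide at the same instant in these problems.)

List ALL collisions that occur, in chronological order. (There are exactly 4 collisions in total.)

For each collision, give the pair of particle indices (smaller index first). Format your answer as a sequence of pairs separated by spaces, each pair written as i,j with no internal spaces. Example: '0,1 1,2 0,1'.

Answer: 0,1 1,2 2,3 1,2

Derivation:
Collision at t=2/3: particles 0 and 1 swap velocities; positions: p0=5/3 p1=5/3 p2=4 p3=38/3; velocities now: v0=-2 v1=1 v2=0 v3=-2
Collision at t=3: particles 1 and 2 swap velocities; positions: p0=-3 p1=4 p2=4 p3=8; velocities now: v0=-2 v1=0 v2=1 v3=-2
Collision at t=13/3: particles 2 and 3 swap velocities; positions: p0=-17/3 p1=4 p2=16/3 p3=16/3; velocities now: v0=-2 v1=0 v2=-2 v3=1
Collision at t=5: particles 1 and 2 swap velocities; positions: p0=-7 p1=4 p2=4 p3=6; velocities now: v0=-2 v1=-2 v2=0 v3=1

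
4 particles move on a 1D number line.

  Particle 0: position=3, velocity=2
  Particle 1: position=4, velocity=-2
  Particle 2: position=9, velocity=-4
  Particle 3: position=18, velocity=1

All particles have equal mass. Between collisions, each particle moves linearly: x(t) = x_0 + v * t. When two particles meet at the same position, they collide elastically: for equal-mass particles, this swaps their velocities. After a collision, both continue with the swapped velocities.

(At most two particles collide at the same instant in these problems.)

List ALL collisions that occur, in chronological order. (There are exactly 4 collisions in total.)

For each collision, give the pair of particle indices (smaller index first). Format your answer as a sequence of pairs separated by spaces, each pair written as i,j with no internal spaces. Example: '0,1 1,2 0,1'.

Answer: 0,1 1,2 0,1 2,3

Derivation:
Collision at t=1/4: particles 0 and 1 swap velocities; positions: p0=7/2 p1=7/2 p2=8 p3=73/4; velocities now: v0=-2 v1=2 v2=-4 v3=1
Collision at t=1: particles 1 and 2 swap velocities; positions: p0=2 p1=5 p2=5 p3=19; velocities now: v0=-2 v1=-4 v2=2 v3=1
Collision at t=5/2: particles 0 and 1 swap velocities; positions: p0=-1 p1=-1 p2=8 p3=41/2; velocities now: v0=-4 v1=-2 v2=2 v3=1
Collision at t=15: particles 2 and 3 swap velocities; positions: p0=-51 p1=-26 p2=33 p3=33; velocities now: v0=-4 v1=-2 v2=1 v3=2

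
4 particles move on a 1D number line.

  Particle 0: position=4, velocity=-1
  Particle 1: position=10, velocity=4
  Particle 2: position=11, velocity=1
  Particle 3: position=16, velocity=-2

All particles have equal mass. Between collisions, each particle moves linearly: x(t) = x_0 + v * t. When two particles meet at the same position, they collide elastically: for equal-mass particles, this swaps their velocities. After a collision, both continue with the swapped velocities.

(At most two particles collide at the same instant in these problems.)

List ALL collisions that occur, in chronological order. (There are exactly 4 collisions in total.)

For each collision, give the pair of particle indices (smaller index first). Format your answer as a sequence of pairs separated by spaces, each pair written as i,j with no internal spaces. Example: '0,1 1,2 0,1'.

Answer: 1,2 2,3 1,2 0,1

Derivation:
Collision at t=1/3: particles 1 and 2 swap velocities; positions: p0=11/3 p1=34/3 p2=34/3 p3=46/3; velocities now: v0=-1 v1=1 v2=4 v3=-2
Collision at t=1: particles 2 and 3 swap velocities; positions: p0=3 p1=12 p2=14 p3=14; velocities now: v0=-1 v1=1 v2=-2 v3=4
Collision at t=5/3: particles 1 and 2 swap velocities; positions: p0=7/3 p1=38/3 p2=38/3 p3=50/3; velocities now: v0=-1 v1=-2 v2=1 v3=4
Collision at t=12: particles 0 and 1 swap velocities; positions: p0=-8 p1=-8 p2=23 p3=58; velocities now: v0=-2 v1=-1 v2=1 v3=4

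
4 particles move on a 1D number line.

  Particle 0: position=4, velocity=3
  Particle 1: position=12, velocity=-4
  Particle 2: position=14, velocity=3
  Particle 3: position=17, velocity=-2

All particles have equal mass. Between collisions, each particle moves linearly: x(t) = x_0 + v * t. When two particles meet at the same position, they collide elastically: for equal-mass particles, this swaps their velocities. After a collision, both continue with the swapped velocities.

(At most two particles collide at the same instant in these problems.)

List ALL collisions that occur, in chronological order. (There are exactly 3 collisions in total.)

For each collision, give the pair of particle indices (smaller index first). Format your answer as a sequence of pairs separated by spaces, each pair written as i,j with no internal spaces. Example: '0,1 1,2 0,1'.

Answer: 2,3 0,1 1,2

Derivation:
Collision at t=3/5: particles 2 and 3 swap velocities; positions: p0=29/5 p1=48/5 p2=79/5 p3=79/5; velocities now: v0=3 v1=-4 v2=-2 v3=3
Collision at t=8/7: particles 0 and 1 swap velocities; positions: p0=52/7 p1=52/7 p2=103/7 p3=122/7; velocities now: v0=-4 v1=3 v2=-2 v3=3
Collision at t=13/5: particles 1 and 2 swap velocities; positions: p0=8/5 p1=59/5 p2=59/5 p3=109/5; velocities now: v0=-4 v1=-2 v2=3 v3=3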